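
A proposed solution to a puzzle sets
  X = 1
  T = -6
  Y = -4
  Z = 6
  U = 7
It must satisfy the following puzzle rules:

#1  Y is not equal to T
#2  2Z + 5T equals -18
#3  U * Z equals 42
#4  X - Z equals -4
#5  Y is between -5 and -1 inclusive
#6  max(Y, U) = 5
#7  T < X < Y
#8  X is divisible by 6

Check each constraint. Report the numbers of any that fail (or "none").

The assignment fails constraints 4, 6, 7, and 8.

#1 Y = -4, T = -6; distinct — holds.
#2 2Z + 5T = 2(6) + 5(-6) = -18 — holds.
#3 U * Z = 7 * 6 = 42 — holds.
#4 X - Z = 1 - 6 = -5, not -4 — does not hold.
#5 Y = -4 lies in [-5, -1] — holds.
#6 max(-4, 7) = 7, not 5 — does not hold.
#7 values -6, 1, -4; X = 1 is not < Y = -4 — does not hold.
#8 1 = 6*0 + 1, so 6 does not divide 1 — does not hold.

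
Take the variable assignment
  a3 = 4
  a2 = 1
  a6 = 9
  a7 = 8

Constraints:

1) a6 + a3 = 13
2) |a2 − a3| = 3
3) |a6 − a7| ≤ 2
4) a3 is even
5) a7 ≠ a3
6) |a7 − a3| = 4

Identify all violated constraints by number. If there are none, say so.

1) a6 + a3 = 9 + 4 = 13  ✔
2) |1 − 4| = 3  ✔
3) |9 − 8| = 1; 1 ≤ 2  ✔
4) a3 = 4 is even  ✔
5) a7 = 8, a3 = 4; distinct  ✔
6) |8 − 4| = 4  ✔

The assignment satisfies every constraint.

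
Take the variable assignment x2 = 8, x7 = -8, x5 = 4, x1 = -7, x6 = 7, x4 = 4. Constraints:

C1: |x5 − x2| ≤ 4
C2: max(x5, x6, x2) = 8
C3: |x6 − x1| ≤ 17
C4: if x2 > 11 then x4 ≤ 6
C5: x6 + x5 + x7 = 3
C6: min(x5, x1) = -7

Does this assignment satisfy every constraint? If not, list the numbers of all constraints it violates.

C1: |4 − 8| = 4; 4 ≤ 4  true
C2: max(4, 7, 8) = 8  true
C3: |7 − (-7)| = 14; 14 ≤ 17  true
C4: x2 = 8, not > 11; antecedent false, conditional vacuously true  true
C5: x6 + x5 + x7 = 7 + 4 + (-8) = 3  true
C6: min(4, -7) = -7  true

None — every constraint holds.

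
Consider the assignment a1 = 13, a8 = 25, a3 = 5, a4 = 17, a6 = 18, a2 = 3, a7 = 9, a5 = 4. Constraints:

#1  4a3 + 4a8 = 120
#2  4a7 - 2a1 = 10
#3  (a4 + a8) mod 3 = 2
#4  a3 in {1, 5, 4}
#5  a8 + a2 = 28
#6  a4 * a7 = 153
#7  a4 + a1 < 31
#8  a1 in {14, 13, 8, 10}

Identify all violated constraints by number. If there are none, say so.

Constraint 3 does not hold.

#1 4a3 + 4a8 = 4(5) + 4(25) = 120 — holds.
#2 4a7 - 2a1 = 4(9) - 2(13) = 10 — holds.
#3 a4 + a8 = 42; 42 mod 3 = 0, not 2 — fails.
#4 a3 = 5 is in {1, 5, 4} — holds.
#5 a8 + a2 = 25 + 3 = 28 — holds.
#6 a4 * a7 = 17 * 9 = 153 — holds.
#7 a4 + a1 = 17 + 13 = 30; 30 < 31 — holds.
#8 a1 = 13 is in {14, 13, 8, 10} — holds.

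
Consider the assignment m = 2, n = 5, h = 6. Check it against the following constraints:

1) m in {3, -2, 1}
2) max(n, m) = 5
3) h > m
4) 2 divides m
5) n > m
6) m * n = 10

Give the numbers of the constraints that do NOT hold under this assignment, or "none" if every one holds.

Constraint 1 does not hold.

1) m = 2 is not in {3, -2, 1}  ✗
2) max(5, 2) = 5  ✓
3) h = 6, m = 2; 6 > 2  ✓
4) 2 / 2 = 1, so 2 divides 2  ✓
5) n = 5, m = 2; 5 > 2  ✓
6) m * n = 2 * 5 = 10  ✓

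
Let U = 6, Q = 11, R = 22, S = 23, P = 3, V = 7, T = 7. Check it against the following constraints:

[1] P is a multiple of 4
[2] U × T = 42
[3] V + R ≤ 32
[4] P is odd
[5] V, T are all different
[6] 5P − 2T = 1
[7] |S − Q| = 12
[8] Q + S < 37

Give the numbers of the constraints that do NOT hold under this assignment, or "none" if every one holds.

[1] 3 = 4×0 + 3, so 4 does not divide 3 — fails.
[2] U × T = 6 × 7 = 42 — holds.
[3] V + R = 7 + 22 = 29; 29 ≤ 32 — holds.
[4] P = 3 is odd — holds.
[5] V = T = 7, not all different — fails.
[6] 5P − 2T = 5(3) − 2(7) = 1 — holds.
[7] |23 − 11| = 12 — holds.
[8] Q + S = 11 + 23 = 34; 34 < 37 — holds.

The assignment fails constraints 1, 5.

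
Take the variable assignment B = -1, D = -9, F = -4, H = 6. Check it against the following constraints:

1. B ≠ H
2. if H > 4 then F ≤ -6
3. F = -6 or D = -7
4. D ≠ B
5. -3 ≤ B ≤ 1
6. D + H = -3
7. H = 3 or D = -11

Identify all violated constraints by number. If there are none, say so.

1. B = -1, H = 6; distinct  true
2. H = 6 > 4, so we need F ≤ -6; but F = -4 > -6  false
3. F = -4 ≠ -6 and D = -9 ≠ -7; both disjuncts false  false
4. D = -9, B = -1; distinct  true
5. B = -1 lies in [-3, 1]  true
6. D + H = -9 + 6 = -3  true
7. H = 6 ≠ 3 and D = -9 ≠ -11; both disjuncts false  false

Violated: 2, 3, 7.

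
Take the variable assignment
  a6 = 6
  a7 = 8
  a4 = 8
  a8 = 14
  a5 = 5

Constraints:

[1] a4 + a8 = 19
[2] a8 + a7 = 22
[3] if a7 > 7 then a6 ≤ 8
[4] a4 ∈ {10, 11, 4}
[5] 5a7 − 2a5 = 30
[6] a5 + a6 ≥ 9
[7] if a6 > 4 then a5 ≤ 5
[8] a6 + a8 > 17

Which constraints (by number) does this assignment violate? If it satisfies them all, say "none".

Constraints 1 and 4 do not hold.

[1] a4 + a8 = 8 + 14 = 22, not 19  FAIL
[2] a8 + a7 = 14 + 8 = 22  OK
[3] a7 = 8 > 7, so we need a6 ≤ 8; a6 = 6 ≤ 8  OK
[4] a4 = 8 is not in {10, 11, 4}  FAIL
[5] 5a7 − 2a5 = 5(8) − 2(5) = 30  OK
[6] a5 + a6 = 5 + 6 = 11; 11 ≥ 9  OK
[7] a6 = 6 > 4, so we need a5 ≤ 5; a5 = 5 ≤ 5  OK
[8] a6 + a8 = 6 + 14 = 20; 20 > 17  OK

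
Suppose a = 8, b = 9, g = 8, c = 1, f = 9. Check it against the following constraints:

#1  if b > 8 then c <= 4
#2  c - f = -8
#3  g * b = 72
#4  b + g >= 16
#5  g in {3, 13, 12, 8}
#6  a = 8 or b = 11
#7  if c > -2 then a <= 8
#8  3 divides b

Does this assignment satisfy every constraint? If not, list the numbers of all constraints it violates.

The assignment satisfies every constraint.

#1 b = 9 > 8, so we need c ≤ 4; c = 1 ≤ 4  OK
#2 c - f = 1 - 9 = -8  OK
#3 g * b = 8 * 9 = 72  OK
#4 b + g = 9 + 8 = 17; 17 ≥ 16  OK
#5 g = 8 is in {3, 13, 12, 8}  OK
#6 a = 8 = 8 (first disjunct)  OK
#7 c = 1 > -2, so we need a ≤ 8; a = 8 ≤ 8  OK
#8 9 / 3 = 3, so 3 divides 9  OK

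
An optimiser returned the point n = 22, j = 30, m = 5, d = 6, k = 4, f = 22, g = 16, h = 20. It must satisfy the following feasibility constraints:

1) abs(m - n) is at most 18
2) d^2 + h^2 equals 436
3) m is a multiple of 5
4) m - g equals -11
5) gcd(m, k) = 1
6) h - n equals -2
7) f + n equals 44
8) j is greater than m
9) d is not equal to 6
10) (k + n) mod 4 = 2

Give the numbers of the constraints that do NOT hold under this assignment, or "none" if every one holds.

The assignment fails constraint 9.

1) abs(5 - 22) = 17; 17 ≤ 18  yes
2) d^2 + h^2 = 6^2 + 20^2 = 36 + 400 = 436  yes
3) 5 / 5 = 1, so 5 divides 5  yes
4) m - g = 5 - 16 = -11  yes
5) gcd(5, 4) = 1  yes
6) h - n = 20 - 22 = -2  yes
7) f + n = 22 + 22 = 44  yes
8) j = 30, m = 5; 30 > 5  yes
9) d = 6, but 6 is required to differ  no
10) k + n = 26; 26 mod 4 = 2  yes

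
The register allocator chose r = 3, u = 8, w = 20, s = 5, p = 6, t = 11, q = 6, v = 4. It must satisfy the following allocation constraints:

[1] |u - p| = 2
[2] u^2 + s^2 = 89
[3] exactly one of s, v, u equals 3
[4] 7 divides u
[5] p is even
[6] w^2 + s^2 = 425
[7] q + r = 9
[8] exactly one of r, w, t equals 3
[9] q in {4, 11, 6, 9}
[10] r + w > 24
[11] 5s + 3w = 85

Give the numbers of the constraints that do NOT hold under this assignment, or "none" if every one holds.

[1] |8 - 6| = 2 — satisfied.
[2] u^2 + s^2 = 8^2 + 5^2 = 64 + 25 = 89 — satisfied.
[3] s=5, v=4, u=8; 0 of them equal 3, not exactly one — violated.
[4] 8 = 7*1 + 1, so 7 does not divide 8 — violated.
[5] p = 6 is even — satisfied.
[6] w^2 + s^2 = 20^2 + 5^2 = 400 + 25 = 425 — satisfied.
[7] q + r = 6 + 3 = 9 — satisfied.
[8] r=3, w=20, t=11; 1 of them equals 3 — satisfied.
[9] q = 6 is in {4, 11, 6, 9} — satisfied.
[10] r + w = 3 + 20 = 23; 23 ≤ 24, bound 24 not met — violated.
[11] 5s + 3w = 5(5) + 3(20) = 85 — satisfied.

Violated: 3, 4, and 10.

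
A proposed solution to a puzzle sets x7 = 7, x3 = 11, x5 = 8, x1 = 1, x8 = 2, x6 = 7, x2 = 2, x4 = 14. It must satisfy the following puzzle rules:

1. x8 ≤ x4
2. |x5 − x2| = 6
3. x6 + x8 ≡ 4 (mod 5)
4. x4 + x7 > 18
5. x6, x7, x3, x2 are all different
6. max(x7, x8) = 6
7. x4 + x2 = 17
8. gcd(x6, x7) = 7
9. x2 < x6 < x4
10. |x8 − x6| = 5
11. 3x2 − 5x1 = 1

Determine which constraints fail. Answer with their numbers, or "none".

Constraints 5, 6, and 7 do not hold.

1. x8 = 2, x4 = 14; 2 ≤ 14 — satisfied.
2. |8 − 2| = 6 — satisfied.
3. x6 + x8 = 9; 9 mod 5 = 4 — satisfied.
4. x4 + x7 = 14 + 7 = 21; 21 > 18 — satisfied.
5. x6 = x7 = 7, not all different — violated.
6. max(7, 2) = 7, not 6 — violated.
7. x4 + x2 = 14 + 2 = 16, not 17 — violated.
8. gcd(7, 7) = 7 — satisfied.
9. values 2 < 7 < 14 — satisfied.
10. |2 − 7| = 5 — satisfied.
11. 3x2 − 5x1 = 3(2) − 5(1) = 1 — satisfied.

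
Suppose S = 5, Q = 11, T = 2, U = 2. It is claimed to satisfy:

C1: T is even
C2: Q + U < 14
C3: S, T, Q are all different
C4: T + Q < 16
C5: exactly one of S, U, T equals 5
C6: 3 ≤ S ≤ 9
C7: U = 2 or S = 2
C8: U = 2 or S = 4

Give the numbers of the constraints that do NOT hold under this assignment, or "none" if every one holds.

All constraints are satisfied.

C1: T = 2 is even  ✔
C2: Q + U = 11 + 2 = 13; 13 < 14  ✔
C3: values 5, 2, 11 are pairwise distinct  ✔
C4: T + Q = 2 + 11 = 13; 13 < 16  ✔
C5: S=5, U=2, T=2; 1 of them equals 5  ✔
C6: S = 5 lies in [3, 9]  ✔
C7: U = 2 = 2 (first disjunct)  ✔
C8: U = 2 = 2 (first disjunct)  ✔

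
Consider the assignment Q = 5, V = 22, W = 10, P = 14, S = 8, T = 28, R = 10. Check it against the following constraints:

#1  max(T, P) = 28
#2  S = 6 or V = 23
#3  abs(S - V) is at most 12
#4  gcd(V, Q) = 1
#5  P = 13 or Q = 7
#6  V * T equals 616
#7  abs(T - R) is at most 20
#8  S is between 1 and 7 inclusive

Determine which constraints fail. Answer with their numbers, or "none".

#1 max(28, 14) = 28 — OK.
#2 S = 8 ≠ 6 and V = 22 ≠ 23; both disjuncts false — violated.
#3 abs(8 - 22) = 14; 14 > 12, exceeds bound 12 — violated.
#4 gcd(22, 5) = 1 — OK.
#5 P = 14 ≠ 13 and Q = 5 ≠ 7; both disjuncts false — violated.
#6 V * T = 22 * 28 = 616 — OK.
#7 abs(28 - 10) = 18; 18 ≤ 20 — OK.
#8 S = 8 is outside [1, 7] — violated.

Constraints 2, 3, 5, and 8 are violated.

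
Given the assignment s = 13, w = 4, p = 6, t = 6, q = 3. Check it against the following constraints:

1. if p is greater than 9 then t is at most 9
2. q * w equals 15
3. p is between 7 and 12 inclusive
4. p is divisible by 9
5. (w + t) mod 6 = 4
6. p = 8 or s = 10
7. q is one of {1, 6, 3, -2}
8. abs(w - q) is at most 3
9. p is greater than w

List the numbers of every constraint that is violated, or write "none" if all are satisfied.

Violated: 2, 3, 4, and 6.

1. p = 6, not > 9; antecedent false, conditional vacuously true — holds.
2. q * w = 3 * 4 = 12, not 15 — fails.
3. p = 6 is outside [7, 12] — fails.
4. 6 = 9*0 + 6, so 9 does not divide 6 — fails.
5. w + t = 10; 10 mod 6 = 4 — holds.
6. p = 6 ≠ 8 and s = 13 ≠ 10; both disjuncts false — fails.
7. q = 3 is in {1, 6, 3, -2} — holds.
8. abs(4 - 3) = 1; 1 ≤ 3 — holds.
9. p = 6, w = 4; 6 > 4 — holds.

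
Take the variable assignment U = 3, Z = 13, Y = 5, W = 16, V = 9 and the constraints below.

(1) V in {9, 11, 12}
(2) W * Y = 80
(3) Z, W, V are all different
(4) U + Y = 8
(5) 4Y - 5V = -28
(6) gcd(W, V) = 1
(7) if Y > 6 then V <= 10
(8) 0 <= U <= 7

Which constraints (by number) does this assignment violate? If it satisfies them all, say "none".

(1) V = 9 is in {9, 11, 12} — OK.
(2) W * Y = 16 * 5 = 80 — OK.
(3) values 13, 16, 9 are pairwise distinct — OK.
(4) U + Y = 3 + 5 = 8 — OK.
(5) 4Y - 5V = 4(5) - 5(9) = -25, not -28 — violated.
(6) gcd(16, 9) = 1 — OK.
(7) Y = 5, not > 6; antecedent false, conditional vacuously true — OK.
(8) U = 3 lies in [0, 7] — OK.

Violated: 5.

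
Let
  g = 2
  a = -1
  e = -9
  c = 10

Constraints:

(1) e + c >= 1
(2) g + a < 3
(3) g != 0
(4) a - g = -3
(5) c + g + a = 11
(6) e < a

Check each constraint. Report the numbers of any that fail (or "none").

(1) e + c = -9 + 10 = 1; 1 ≥ 1 — OK.
(2) g + a = 2 + (-1) = 1; 1 < 3 — OK.
(3) g = 2, and 2 ≠ 0 — OK.
(4) a - g = -1 - 2 = -3 — OK.
(5) c + g + a = 10 + 2 + (-1) = 11 — OK.
(6) e = -9, a = -1; -9 < -1 — OK.

No violations.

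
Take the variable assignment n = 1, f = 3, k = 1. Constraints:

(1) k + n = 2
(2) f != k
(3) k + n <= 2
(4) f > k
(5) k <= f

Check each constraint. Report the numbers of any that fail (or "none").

Yes — all constraints hold.

(1) k + n = 1 + 1 = 2  yes
(2) f = 3, k = 1; distinct  yes
(3) k + n = 1 + 1 = 2; 2 ≤ 2  yes
(4) f = 3, k = 1; 3 > 1  yes
(5) k = 1, f = 3; 1 ≤ 3  yes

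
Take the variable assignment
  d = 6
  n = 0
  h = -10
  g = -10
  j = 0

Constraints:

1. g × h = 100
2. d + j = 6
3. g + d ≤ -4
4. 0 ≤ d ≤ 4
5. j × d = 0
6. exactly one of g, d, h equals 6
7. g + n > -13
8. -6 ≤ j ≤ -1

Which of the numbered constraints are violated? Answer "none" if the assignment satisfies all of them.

1. g × h = -10 × (-10) = 100  true
2. d + j = 6 + 0 = 6  true
3. g + d = -10 + 6 = -4; -4 ≤ -4  true
4. d = 6 is outside [0, 4]  false
5. j × d = 0 × 6 = 0  true
6. g=-10, d=6, h=-10; 1 of them equals 6  true
7. g + n = -10 + 0 = -10; -10 > -13  true
8. j = 0 is outside [-6, -1]  false

Constraints 4, 8 are violated.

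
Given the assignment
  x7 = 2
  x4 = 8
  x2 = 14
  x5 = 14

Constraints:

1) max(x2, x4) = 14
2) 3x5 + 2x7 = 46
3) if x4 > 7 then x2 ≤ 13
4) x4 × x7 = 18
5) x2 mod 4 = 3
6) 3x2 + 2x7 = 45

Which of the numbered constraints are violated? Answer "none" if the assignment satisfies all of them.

Violated: 3, 4, 5, and 6.

1) max(14, 8) = 14 — holds.
2) 3x5 + 2x7 = 3(14) + 2(2) = 46 — holds.
3) x4 = 8 > 7, so we need x2 ≤ 13; but x2 = 14 > 13 — fails.
4) x4 × x7 = 8 × 2 = 16, not 18 — fails.
5) 14 mod 4 = 2, not 3 — fails.
6) 3x2 + 2x7 = 3(14) + 2(2) = 46, not 45 — fails.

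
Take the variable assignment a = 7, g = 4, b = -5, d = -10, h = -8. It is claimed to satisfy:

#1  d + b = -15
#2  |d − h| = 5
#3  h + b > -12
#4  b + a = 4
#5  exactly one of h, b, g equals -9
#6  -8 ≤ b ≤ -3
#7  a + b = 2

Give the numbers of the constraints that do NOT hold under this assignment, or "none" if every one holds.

The assignment fails constraints 2, 3, 4, and 5.

#1 d + b = -10 + (-5) = -15 — OK.
#2 |-10 − (-8)| = 2, not 5 — violated.
#3 h + b = -8 + (-5) = -13; -13 ≤ -12, bound -12 not met — violated.
#4 b + a = -5 + 7 = 2, not 4 — violated.
#5 h=-8, b=-5, g=4; 0 of them equal -9, not exactly one — violated.
#6 b = -5 lies in [-8, -3] — OK.
#7 a + b = 7 + (-5) = 2 — OK.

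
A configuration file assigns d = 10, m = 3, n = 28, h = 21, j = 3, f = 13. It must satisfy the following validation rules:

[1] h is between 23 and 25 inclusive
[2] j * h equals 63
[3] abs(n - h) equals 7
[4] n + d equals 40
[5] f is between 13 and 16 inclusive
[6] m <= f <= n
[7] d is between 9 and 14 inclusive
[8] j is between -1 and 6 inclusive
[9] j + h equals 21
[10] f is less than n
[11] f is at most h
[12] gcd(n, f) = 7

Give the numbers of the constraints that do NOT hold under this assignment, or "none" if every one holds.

[1] h = 21 is outside [23, 25]  ✗
[2] j * h = 3 * 21 = 63  ✓
[3] abs(28 - 21) = 7  ✓
[4] n + d = 28 + 10 = 38, not 40  ✗
[5] f = 13 lies in [13, 16]  ✓
[6] values 3 <= 13 <= 28  ✓
[7] d = 10 lies in [9, 14]  ✓
[8] j = 3 lies in [-1, 6]  ✓
[9] j + h = 3 + 21 = 24, not 21  ✗
[10] f = 13, n = 28; 13 < 28  ✓
[11] f = 13, h = 21; 13 ≤ 21  ✓
[12] gcd(28, 13) = 1, not 7  ✗

Violated: 1, 4, 9, 12.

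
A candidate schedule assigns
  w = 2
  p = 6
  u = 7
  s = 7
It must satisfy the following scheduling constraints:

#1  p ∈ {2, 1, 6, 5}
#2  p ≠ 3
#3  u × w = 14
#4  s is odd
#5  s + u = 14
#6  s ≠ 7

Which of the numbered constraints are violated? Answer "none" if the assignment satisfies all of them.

#1 p = 6 is in {2, 1, 6, 5}  ✔
#2 p = 6, and 6 ≠ 3  ✔
#3 u × w = 7 × 2 = 14  ✔
#4 s = 7 is odd  ✔
#5 s + u = 7 + 7 = 14  ✔
#6 s = 7, but 7 is required to differ  ✘

Constraint 6 does not hold.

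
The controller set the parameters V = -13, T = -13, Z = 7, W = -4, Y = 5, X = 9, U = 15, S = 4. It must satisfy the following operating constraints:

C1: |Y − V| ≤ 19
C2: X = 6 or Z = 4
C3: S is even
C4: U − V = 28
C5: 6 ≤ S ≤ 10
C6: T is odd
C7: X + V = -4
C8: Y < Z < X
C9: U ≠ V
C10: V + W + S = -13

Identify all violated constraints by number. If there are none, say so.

C1: |5 − (-13)| = 18; 18 ≤ 19 — holds.
C2: X = 9 ≠ 6 and Z = 7 ≠ 4; both disjuncts false — does not hold.
C3: S = 4 is even — holds.
C4: U − V = 15 − (-13) = 28 — holds.
C5: S = 4 is outside [6, 10] — does not hold.
C6: T = -13 is odd — holds.
C7: X + V = 9 + (-13) = -4 — holds.
C8: values 5 < 7 < 9 — holds.
C9: U = 15, V = -13; distinct — holds.
C10: V + W + S = -13 + (-4) + 4 = -13 — holds.

The assignment fails constraints 2 and 5.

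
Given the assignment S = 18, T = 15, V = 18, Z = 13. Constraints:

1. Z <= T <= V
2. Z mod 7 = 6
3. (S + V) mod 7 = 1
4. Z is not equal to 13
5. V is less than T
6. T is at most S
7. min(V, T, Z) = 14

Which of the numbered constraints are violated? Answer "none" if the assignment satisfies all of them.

The assignment fails constraints 4, 5, 7.

1. values 13 <= 15 <= 18 — holds.
2. 13 mod 7 = 6 — holds.
3. S + V = 36; 36 mod 7 = 1 — holds.
4. Z = 13, but 13 is required to differ — does not hold.
5. V = 18, T = 15; 18 ≥ 15 (want <) — does not hold.
6. T = 15, S = 18; 15 ≤ 18 — holds.
7. min(18, 15, 13) = 13, not 14 — does not hold.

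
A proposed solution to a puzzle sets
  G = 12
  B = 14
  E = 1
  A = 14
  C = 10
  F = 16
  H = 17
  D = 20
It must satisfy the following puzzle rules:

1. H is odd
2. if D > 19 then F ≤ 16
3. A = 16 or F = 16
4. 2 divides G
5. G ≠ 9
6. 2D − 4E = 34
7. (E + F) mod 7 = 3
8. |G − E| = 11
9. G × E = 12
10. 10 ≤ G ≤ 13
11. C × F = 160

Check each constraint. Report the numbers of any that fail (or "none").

1. H = 17 is odd  ✔
2. D = 20 > 19, so we need F ≤ 16; F = 16 ≤ 16  ✔
3. A = 14 ≠ 16, but F = 16 = 16 (second disjunct)  ✔
4. 12 / 2 = 6, so 2 divides 12  ✔
5. G = 12, and 12 ≠ 9  ✔
6. 2D − 4E = 2(20) − 4(1) = 36, not 34  ✘
7. E + F = 17; 17 mod 7 = 3  ✔
8. |12 − 1| = 11  ✔
9. G × E = 12 × 1 = 12  ✔
10. G = 12 lies in [10, 13]  ✔
11. C × F = 10 × 16 = 160  ✔

The assignment fails constraint 6.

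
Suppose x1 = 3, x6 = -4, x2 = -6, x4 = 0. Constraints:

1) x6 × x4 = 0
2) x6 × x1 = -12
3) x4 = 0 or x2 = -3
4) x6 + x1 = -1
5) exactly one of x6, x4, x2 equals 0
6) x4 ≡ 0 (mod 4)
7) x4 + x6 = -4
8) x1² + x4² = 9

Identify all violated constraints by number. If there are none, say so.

1) x6 × x4 = -4 × 0 = 0  true
2) x6 × x1 = -4 × 3 = -12  true
3) x4 = 0 = 0 (first disjunct)  true
4) x6 + x1 = -4 + 3 = -1  true
5) x6=-4, x4=0, x2=-6; 1 of them equals 0  true
6) 0 mod 4 = 0  true
7) x4 + x6 = 0 + (-4) = -4  true
8) x1² + x4² = 3² + 0² = 9 + 0 = 9  true

Yes — all constraints hold.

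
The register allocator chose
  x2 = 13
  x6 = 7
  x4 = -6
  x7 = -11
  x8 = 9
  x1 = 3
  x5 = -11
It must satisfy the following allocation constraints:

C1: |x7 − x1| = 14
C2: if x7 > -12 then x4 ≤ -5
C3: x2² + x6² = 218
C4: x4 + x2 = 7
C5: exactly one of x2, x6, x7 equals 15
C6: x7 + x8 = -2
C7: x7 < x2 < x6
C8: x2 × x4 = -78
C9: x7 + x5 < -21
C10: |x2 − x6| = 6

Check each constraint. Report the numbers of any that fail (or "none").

Constraints 5, 7 do not hold.

C1: |-11 − 3| = 14 — holds.
C2: x7 = -11 > -12, so we need x4 ≤ -5; x4 = -6 ≤ -5 — holds.
C3: x2² + x6² = 13² + 7² = 169 + 49 = 218 — holds.
C4: x4 + x2 = -6 + 13 = 7 — holds.
C5: x2=13, x6=7, x7=-11; 0 of them equal 15, not exactly one — fails.
C6: x7 + x8 = -11 + 9 = -2 — holds.
C7: values -11, 13, 7; x2 = 13 is not < x6 = 7 — fails.
C8: x2 × x4 = 13 × (-6) = -78 — holds.
C9: x7 + x5 = -11 + (-11) = -22; -22 < -21 — holds.
C10: |13 − 7| = 6 — holds.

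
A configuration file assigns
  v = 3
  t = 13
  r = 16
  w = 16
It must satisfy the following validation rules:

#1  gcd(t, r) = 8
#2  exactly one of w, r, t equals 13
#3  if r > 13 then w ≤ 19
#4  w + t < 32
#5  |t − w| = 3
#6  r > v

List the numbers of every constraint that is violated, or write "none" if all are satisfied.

#1 gcd(13, 16) = 1, not 8 — fails.
#2 w=16, r=16, t=13; 1 of them equals 13 — holds.
#3 r = 16 > 13, so we need w ≤ 19; w = 16 ≤ 19 — holds.
#4 w + t = 16 + 13 = 29; 29 < 32 — holds.
#5 |13 − 16| = 3 — holds.
#6 r = 16, v = 3; 16 > 3 — holds.

Constraint 1 is violated.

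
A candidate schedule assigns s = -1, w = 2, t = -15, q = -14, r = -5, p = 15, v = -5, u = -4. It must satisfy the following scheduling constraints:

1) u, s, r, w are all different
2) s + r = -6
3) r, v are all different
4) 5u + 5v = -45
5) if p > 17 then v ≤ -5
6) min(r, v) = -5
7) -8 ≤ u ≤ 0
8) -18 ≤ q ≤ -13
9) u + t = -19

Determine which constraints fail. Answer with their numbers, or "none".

Constraint 3 does not hold.

1) values -4, -1, -5, 2 are pairwise distinct — OK.
2) s + r = -1 + (-5) = -6 — OK.
3) r = v = -5, not all different — violated.
4) 5u + 5v = 5(-4) + 5(-5) = -45 — OK.
5) p = 15, not > 17; antecedent false, conditional vacuously true — OK.
6) min(-5, -5) = -5 — OK.
7) u = -4 lies in [-8, 0] — OK.
8) q = -14 lies in [-18, -13] — OK.
9) u + t = -4 + (-15) = -19 — OK.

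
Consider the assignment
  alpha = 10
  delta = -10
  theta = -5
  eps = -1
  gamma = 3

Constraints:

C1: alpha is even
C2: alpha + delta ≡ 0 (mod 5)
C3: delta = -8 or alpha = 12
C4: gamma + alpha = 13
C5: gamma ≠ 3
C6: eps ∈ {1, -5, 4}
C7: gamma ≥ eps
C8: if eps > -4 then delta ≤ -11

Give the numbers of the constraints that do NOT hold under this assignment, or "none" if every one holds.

No — constraints 3, 5, 6, and 8 are not satisfied.

C1: alpha = 10 is even — holds.
C2: alpha + delta = 0; 0 mod 5 = 0 — holds.
C3: delta = -10 ≠ -8 and alpha = 10 ≠ 12; both disjuncts false — fails.
C4: gamma + alpha = 3 + 10 = 13 — holds.
C5: gamma = 3, but 3 is required to differ — fails.
C6: eps = -1 is not in {1, -5, 4} — fails.
C7: gamma = 3, eps = -1; 3 ≥ -1 — holds.
C8: eps = -1 > -4, so we need delta ≤ -11; but delta = -10 > -11 — fails.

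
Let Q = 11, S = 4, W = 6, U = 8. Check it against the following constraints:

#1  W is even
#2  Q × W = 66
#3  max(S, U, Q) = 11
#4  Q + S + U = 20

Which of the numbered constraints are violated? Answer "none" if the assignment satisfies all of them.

The assignment fails constraint 4.

#1 W = 6 is even  holds
#2 Q × W = 11 × 6 = 66  holds
#3 max(4, 8, 11) = 11  holds
#4 Q + S + U = 11 + 4 + 8 = 23, not 20  fails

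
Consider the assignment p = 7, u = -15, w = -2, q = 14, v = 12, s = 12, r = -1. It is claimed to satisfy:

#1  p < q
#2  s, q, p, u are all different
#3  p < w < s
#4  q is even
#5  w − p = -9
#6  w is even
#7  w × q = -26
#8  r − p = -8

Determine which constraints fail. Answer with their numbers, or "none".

#1 p = 7, q = 14; 7 < 14 — satisfied.
#2 values 12, 14, 7, -15 are pairwise distinct — satisfied.
#3 values 7, -2, 12; p = 7 is not < w = -2 — violated.
#4 q = 14 is even — satisfied.
#5 w − p = -2 − 7 = -9 — satisfied.
#6 w = -2 is even — satisfied.
#7 w × q = -2 × 14 = -28, not -26 — violated.
#8 r − p = -1 − 7 = -8 — satisfied.

Constraints 3 and 7 do not hold.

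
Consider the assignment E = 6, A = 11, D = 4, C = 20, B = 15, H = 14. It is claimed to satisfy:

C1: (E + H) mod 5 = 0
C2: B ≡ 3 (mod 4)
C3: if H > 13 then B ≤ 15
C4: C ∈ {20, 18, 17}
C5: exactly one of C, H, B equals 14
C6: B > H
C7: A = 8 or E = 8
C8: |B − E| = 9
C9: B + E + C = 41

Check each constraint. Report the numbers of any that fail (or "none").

Violated: 7.

C1: E + H = 20; 20 mod 5 = 0 — holds.
C2: 15 mod 4 = 3 — holds.
C3: H = 14 > 13, so we need B ≤ 15; B = 15 ≤ 15 — holds.
C4: C = 20 is in {20, 18, 17} — holds.
C5: C=20, H=14, B=15; 1 of them equals 14 — holds.
C6: B = 15, H = 14; 15 > 14 — holds.
C7: A = 11 ≠ 8 and E = 6 ≠ 8; both disjuncts false — fails.
C8: |15 − 6| = 9 — holds.
C9: B + E + C = 15 + 6 + 20 = 41 — holds.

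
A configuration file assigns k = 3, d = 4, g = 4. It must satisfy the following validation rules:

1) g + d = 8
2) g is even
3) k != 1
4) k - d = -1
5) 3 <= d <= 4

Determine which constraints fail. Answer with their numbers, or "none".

1) g + d = 4 + 4 = 8 — OK.
2) g = 4 is even — OK.
3) k = 3, and 3 ≠ 1 — OK.
4) k - d = 3 - 4 = -1 — OK.
5) d = 4 lies in [3, 4] — OK.

None — every constraint holds.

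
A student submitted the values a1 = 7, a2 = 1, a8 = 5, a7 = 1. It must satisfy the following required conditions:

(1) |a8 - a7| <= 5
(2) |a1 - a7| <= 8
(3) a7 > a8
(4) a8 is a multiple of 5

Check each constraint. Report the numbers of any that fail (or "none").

(1) |5 - 1| = 4; 4 ≤ 5 — satisfied.
(2) |7 - 1| = 6; 6 ≤ 8 — satisfied.
(3) a7 = 1, a8 = 5; 1 ≤ 5 (want >) — violated.
(4) 5 / 5 = 1, so 5 divides 5 — satisfied.

The assignment fails constraint 3.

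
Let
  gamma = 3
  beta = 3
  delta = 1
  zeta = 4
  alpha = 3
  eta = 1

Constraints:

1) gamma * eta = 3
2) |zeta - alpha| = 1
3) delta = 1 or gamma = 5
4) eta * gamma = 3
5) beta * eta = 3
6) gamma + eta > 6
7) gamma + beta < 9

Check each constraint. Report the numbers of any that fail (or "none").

Violated: 6.

1) gamma * eta = 3 * 1 = 3  ✔
2) |4 - 3| = 1  ✔
3) delta = 1 = 1 (first disjunct)  ✔
4) eta * gamma = 1 * 3 = 3  ✔
5) beta * eta = 3 * 1 = 3  ✔
6) gamma + eta = 3 + 1 = 4; 4 ≤ 6, bound 6 not met  ✘
7) gamma + beta = 3 + 3 = 6; 6 < 9  ✔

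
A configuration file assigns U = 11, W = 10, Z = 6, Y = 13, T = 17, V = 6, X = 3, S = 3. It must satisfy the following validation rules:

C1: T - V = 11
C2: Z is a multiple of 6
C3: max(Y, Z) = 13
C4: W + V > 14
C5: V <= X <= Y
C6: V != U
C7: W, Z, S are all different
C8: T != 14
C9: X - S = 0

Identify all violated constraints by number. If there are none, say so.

The assignment fails constraint 5.

C1: T - V = 17 - 6 = 11  holds
C2: 6 / 6 = 1, so 6 divides 6  holds
C3: max(13, 6) = 13  holds
C4: W + V = 10 + 6 = 16; 16 > 14  holds
C5: values 6, 3, 13; V = 6 is not <= X = 3  fails
C6: V = 6, U = 11; distinct  holds
C7: values 10, 6, 3 are pairwise distinct  holds
C8: T = 17, and 17 ≠ 14  holds
C9: X - S = 3 - 3 = 0  holds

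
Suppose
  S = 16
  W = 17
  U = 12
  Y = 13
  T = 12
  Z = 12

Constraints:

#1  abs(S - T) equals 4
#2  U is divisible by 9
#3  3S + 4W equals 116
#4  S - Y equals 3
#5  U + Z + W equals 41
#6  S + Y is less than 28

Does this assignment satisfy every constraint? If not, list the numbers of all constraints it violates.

No — constraints 2 and 6 are not satisfied.

#1 abs(16 - 12) = 4 — OK.
#2 12 = 9*1 + 3, so 9 does not divide 12 — violated.
#3 3S + 4W = 3(16) + 4(17) = 116 — OK.
#4 S - Y = 16 - 13 = 3 — OK.
#5 U + Z + W = 12 + 12 + 17 = 41 — OK.
#6 S + Y = 16 + 13 = 29; 29 ≥ 28, bound 28 not met — violated.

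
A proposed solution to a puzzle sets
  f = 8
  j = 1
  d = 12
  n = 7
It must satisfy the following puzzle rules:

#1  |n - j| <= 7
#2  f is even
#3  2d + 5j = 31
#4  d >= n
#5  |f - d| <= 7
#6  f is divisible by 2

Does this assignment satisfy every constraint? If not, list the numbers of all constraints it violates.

No — constraint 3 is not satisfied.

#1 |7 - 1| = 6; 6 ≤ 7 — holds.
#2 f = 8 is even — holds.
#3 2d + 5j = 2(12) + 5(1) = 29, not 31 — fails.
#4 d = 12, n = 7; 12 ≥ 7 — holds.
#5 |8 - 12| = 4; 4 ≤ 7 — holds.
#6 8 / 2 = 4, so 2 divides 8 — holds.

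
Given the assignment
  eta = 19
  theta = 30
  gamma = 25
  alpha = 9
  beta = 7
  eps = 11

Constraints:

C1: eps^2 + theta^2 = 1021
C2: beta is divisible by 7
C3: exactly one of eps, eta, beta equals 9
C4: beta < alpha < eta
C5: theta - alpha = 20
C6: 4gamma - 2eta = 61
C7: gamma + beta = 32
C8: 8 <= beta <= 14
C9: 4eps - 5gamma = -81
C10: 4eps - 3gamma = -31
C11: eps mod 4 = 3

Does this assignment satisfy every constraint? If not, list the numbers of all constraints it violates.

C1: eps^2 + theta^2 = 11^2 + 30^2 = 121 + 900 = 1021 — holds.
C2: 7 / 7 = 1, so 7 divides 7 — holds.
C3: eps=11, eta=19, beta=7; 0 of them equal 9, not exactly one — does not hold.
C4: values 7 < 9 < 19 — holds.
C5: theta - alpha = 30 - 9 = 21, not 20 — does not hold.
C6: 4gamma - 2eta = 4(25) - 2(19) = 62, not 61 — does not hold.
C7: gamma + beta = 25 + 7 = 32 — holds.
C8: beta = 7 is outside [8, 14] — does not hold.
C9: 4eps - 5gamma = 4(11) - 5(25) = -81 — holds.
C10: 4eps - 3gamma = 4(11) - 3(25) = -31 — holds.
C11: 11 mod 4 = 3 — holds.

No — constraints 3, 5, 6, and 8 are not satisfied.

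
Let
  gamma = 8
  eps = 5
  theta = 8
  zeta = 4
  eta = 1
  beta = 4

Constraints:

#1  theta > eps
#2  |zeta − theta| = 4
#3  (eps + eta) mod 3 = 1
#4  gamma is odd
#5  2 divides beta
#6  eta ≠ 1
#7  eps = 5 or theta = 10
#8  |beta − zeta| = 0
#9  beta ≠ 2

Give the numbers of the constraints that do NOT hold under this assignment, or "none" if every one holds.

#1 theta = 8, eps = 5; 8 > 5 — holds.
#2 |4 − 8| = 4 — holds.
#3 eps + eta = 6; 6 mod 3 = 0, not 1 — fails.
#4 gamma = 8 is even — fails.
#5 4 / 2 = 2, so 2 divides 4 — holds.
#6 eta = 1, but 1 is required to differ — fails.
#7 eps = 5 = 5 (first disjunct) — holds.
#8 |4 − 4| = 0 — holds.
#9 beta = 4, and 4 ≠ 2 — holds.

No — constraints 3, 4, and 6 are not satisfied.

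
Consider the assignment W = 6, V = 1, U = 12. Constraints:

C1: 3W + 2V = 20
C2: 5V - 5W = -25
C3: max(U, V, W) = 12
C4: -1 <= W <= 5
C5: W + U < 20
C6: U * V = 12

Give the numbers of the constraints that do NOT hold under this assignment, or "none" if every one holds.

Constraint 4 does not hold.

C1: 3W + 2V = 3(6) + 2(1) = 20  true
C2: 5V - 5W = 5(1) - 5(6) = -25  true
C3: max(12, 1, 6) = 12  true
C4: W = 6 is outside [-1, 5]  false
C5: W + U = 6 + 12 = 18; 18 < 20  true
C6: U * V = 12 * 1 = 12  true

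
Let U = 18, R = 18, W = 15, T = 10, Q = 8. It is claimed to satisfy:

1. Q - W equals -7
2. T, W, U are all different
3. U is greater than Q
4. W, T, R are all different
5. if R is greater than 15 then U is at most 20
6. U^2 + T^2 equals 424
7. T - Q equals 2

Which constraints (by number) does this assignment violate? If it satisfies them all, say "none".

The assignment satisfies every constraint.

1. Q - W = 8 - 15 = -7 — holds.
2. values 10, 15, 18 are pairwise distinct — holds.
3. U = 18, Q = 8; 18 > 8 — holds.
4. values 15, 10, 18 are pairwise distinct — holds.
5. R = 18 > 15, so we need U ≤ 20; U = 18 ≤ 20 — holds.
6. U^2 + T^2 = 18^2 + 10^2 = 324 + 100 = 424 — holds.
7. T - Q = 10 - 8 = 2 — holds.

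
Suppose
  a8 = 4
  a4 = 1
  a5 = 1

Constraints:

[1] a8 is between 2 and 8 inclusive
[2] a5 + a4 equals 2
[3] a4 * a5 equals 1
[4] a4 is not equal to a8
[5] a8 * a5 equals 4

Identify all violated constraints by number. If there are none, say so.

The assignment satisfies every constraint.

[1] a8 = 4 lies in [2, 8]  ✔
[2] a5 + a4 = 1 + 1 = 2  ✔
[3] a4 * a5 = 1 * 1 = 1  ✔
[4] a4 = 1, a8 = 4; distinct  ✔
[5] a8 * a5 = 4 * 1 = 4  ✔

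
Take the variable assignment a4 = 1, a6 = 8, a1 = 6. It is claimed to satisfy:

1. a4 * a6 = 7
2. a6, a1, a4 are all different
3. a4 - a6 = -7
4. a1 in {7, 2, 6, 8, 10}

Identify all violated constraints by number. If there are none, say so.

No — constraint 1 is not satisfied.

1. a4 * a6 = 1 * 8 = 8, not 7 — violated.
2. values 8, 6, 1 are pairwise distinct — satisfied.
3. a4 - a6 = 1 - 8 = -7 — satisfied.
4. a1 = 6 is in {7, 2, 6, 8, 10} — satisfied.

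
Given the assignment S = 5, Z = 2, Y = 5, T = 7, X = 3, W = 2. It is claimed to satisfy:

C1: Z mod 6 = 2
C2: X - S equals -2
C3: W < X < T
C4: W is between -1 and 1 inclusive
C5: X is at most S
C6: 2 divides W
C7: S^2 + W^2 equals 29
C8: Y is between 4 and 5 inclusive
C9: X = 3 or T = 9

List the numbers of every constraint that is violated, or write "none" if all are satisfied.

Constraint 4 is violated.

C1: 2 mod 6 = 2  yes
C2: X - S = 3 - 5 = -2  yes
C3: values 2 < 3 < 7  yes
C4: W = 2 is outside [-1, 1]  no
C5: X = 3, S = 5; 3 ≤ 5  yes
C6: 2 / 2 = 1, so 2 divides 2  yes
C7: S^2 + W^2 = 5^2 + 2^2 = 25 + 4 = 29  yes
C8: Y = 5 lies in [4, 5]  yes
C9: X = 3 = 3 (first disjunct)  yes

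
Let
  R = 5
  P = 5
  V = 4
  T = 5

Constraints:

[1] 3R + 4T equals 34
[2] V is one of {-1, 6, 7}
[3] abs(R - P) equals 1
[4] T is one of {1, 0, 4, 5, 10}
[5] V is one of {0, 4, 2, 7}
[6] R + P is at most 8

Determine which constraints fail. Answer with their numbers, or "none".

[1] 3R + 4T = 3(5) + 4(5) = 35, not 34  false
[2] V = 4 is not in {-1, 6, 7}  false
[3] abs(5 - 5) = 0, not 1  false
[4] T = 5 is in {1, 0, 4, 5, 10}  true
[5] V = 4 is in {0, 4, 2, 7}  true
[6] R + P = 5 + 5 = 10; 10 > 8, bound 8 not met  false

Constraints 1, 2, 3, and 6 are violated.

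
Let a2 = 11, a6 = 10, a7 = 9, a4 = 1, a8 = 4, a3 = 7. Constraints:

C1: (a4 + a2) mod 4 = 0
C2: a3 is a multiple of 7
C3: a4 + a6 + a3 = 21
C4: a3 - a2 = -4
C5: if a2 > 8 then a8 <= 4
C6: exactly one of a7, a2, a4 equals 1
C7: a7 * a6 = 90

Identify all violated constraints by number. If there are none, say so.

Violated: 3.

C1: a4 + a2 = 12; 12 mod 4 = 0  true
C2: 7 / 7 = 1, so 7 divides 7  true
C3: a4 + a6 + a3 = 1 + 10 + 7 = 18, not 21  false
C4: a3 - a2 = 7 - 11 = -4  true
C5: a2 = 11 > 8, so we need a8 ≤ 4; a8 = 4 ≤ 4  true
C6: a7=9, a2=11, a4=1; 1 of them equals 1  true
C7: a7 * a6 = 9 * 10 = 90  true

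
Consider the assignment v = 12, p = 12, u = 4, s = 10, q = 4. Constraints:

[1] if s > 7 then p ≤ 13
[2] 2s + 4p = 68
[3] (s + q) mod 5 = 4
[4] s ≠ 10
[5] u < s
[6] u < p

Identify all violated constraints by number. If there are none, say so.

[1] s = 10 > 7, so we need p ≤ 13; p = 12 ≤ 13 — holds.
[2] 2s + 4p = 2(10) + 4(12) = 68 — holds.
[3] s + q = 14; 14 mod 5 = 4 — holds.
[4] s = 10, but 10 is required to differ — does not hold.
[5] u = 4, s = 10; 4 < 10 — holds.
[6] u = 4, p = 12; 4 < 12 — holds.

Constraint 4 is violated.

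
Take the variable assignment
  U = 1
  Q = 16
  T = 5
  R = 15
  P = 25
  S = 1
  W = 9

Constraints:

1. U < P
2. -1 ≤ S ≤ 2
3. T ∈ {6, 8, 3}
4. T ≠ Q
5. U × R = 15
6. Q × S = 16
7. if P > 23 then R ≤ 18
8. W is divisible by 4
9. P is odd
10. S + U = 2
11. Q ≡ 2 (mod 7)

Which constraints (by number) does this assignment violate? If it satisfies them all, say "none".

No — constraints 3, 8 are not satisfied.

1. U = 1, P = 25; 1 < 25 — holds.
2. S = 1 lies in [-1, 2] — holds.
3. T = 5 is not in {6, 8, 3} — does not hold.
4. T = 5, Q = 16; distinct — holds.
5. U × R = 1 × 15 = 15 — holds.
6. Q × S = 16 × 1 = 16 — holds.
7. P = 25 > 23, so we need R ≤ 18; R = 15 ≤ 18 — holds.
8. 9 = 4×2 + 1, so 4 does not divide 9 — does not hold.
9. P = 25 is odd — holds.
10. S + U = 1 + 1 = 2 — holds.
11. 16 mod 7 = 2 — holds.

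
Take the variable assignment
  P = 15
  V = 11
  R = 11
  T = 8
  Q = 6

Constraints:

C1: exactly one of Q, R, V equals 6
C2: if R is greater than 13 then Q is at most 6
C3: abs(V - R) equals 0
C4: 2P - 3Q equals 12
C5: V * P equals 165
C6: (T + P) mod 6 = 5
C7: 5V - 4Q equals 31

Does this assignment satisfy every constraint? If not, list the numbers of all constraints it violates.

No violations.

C1: Q=6, R=11, V=11; 1 of them equals 6 — holds.
C2: R = 11, not > 13; antecedent false, conditional vacuously true — holds.
C3: abs(11 - 11) = 0 — holds.
C4: 2P - 3Q = 2(15) - 3(6) = 12 — holds.
C5: V * P = 11 * 15 = 165 — holds.
C6: T + P = 23; 23 mod 6 = 5 — holds.
C7: 5V - 4Q = 5(11) - 4(6) = 31 — holds.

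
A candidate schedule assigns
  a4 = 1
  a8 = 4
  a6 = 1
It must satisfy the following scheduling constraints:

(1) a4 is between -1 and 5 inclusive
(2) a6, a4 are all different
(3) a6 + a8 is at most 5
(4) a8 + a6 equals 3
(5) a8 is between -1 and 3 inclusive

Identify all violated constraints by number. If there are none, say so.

Constraints 2, 4, and 5 do not hold.

(1) a4 = 1 lies in [-1, 5]  ✔
(2) a6 = a4 = 1, not all different  ✘
(3) a6 + a8 = 1 + 4 = 5; 5 ≤ 5  ✔
(4) a8 + a6 = 4 + 1 = 5, not 3  ✘
(5) a8 = 4 is outside [-1, 3]  ✘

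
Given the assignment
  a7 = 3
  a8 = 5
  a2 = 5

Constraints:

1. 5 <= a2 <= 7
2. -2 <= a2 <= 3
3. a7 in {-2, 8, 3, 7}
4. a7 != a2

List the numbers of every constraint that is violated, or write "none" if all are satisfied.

Violated: 2.

1. a2 = 5 lies in [5, 7]  ✔
2. a2 = 5 is outside [-2, 3]  ✘
3. a7 = 3 is in {-2, 8, 3, 7}  ✔
4. a7 = 3, a2 = 5; distinct  ✔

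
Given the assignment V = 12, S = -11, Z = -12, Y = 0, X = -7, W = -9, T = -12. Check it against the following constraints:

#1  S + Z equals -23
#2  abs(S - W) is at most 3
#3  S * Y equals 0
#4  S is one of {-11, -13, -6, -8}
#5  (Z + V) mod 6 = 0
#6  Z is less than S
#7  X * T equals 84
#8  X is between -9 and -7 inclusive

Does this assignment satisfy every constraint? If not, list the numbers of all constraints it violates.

None — every constraint holds.

#1 S + Z = -11 + (-12) = -23 — holds.
#2 abs(-11 - (-9)) = 2; 2 ≤ 3 — holds.
#3 S * Y = -11 * 0 = 0 — holds.
#4 S = -11 is in {-11, -13, -6, -8} — holds.
#5 Z + V = 0; 0 mod 6 = 0 — holds.
#6 Z = -12, S = -11; -12 < -11 — holds.
#7 X * T = -7 * (-12) = 84 — holds.
#8 X = -7 lies in [-9, -7] — holds.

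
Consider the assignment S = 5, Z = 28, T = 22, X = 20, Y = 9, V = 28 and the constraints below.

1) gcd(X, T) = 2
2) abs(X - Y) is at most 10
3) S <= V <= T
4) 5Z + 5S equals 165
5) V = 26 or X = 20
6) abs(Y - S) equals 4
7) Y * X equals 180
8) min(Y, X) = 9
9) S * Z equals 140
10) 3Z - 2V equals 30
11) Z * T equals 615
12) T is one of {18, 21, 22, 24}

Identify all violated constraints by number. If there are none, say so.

The assignment fails constraints 2, 3, 10, and 11.

1) gcd(20, 22) = 2  ✔
2) abs(20 - 9) = 11; 11 > 10, exceeds bound 10  ✘
3) values 5, 28, 22; V = 28 is not <= T = 22  ✘
4) 5Z + 5S = 5(28) + 5(5) = 165  ✔
5) V = 28 ≠ 26, but X = 20 = 20 (second disjunct)  ✔
6) abs(9 - 5) = 4  ✔
7) Y * X = 9 * 20 = 180  ✔
8) min(9, 20) = 9  ✔
9) S * Z = 5 * 28 = 140  ✔
10) 3Z - 2V = 3(28) - 2(28) = 28, not 30  ✘
11) Z * T = 28 * 22 = 616, not 615  ✘
12) T = 22 is in {18, 21, 22, 24}  ✔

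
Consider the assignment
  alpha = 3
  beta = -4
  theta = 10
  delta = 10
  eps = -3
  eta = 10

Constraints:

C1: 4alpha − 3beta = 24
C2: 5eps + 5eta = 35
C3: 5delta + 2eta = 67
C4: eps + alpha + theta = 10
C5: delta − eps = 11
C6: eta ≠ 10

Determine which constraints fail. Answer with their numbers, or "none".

No — constraints 3, 5, 6 are not satisfied.

C1: 4alpha − 3beta = 4(3) − 3(-4) = 24 — holds.
C2: 5eps + 5eta = 5(-3) + 5(10) = 35 — holds.
C3: 5delta + 2eta = 5(10) + 2(10) = 70, not 67 — does not hold.
C4: eps + alpha + theta = -3 + 3 + 10 = 10 — holds.
C5: delta − eps = 10 − (-3) = 13, not 11 — does not hold.
C6: eta = 10, but 10 is required to differ — does not hold.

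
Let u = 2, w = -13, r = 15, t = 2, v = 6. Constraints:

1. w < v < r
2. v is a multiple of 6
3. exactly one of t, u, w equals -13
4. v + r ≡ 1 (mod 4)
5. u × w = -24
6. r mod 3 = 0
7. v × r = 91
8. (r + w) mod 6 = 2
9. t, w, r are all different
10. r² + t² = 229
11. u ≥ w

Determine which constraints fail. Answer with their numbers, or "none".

1. values -13 < 6 < 15 — holds.
2. 6 / 6 = 1, so 6 divides 6 — holds.
3. t=2, u=2, w=-13; 1 of them equals -13 — holds.
4. v + r = 21; 21 mod 4 = 1 — holds.
5. u × w = 2 × (-13) = -26, not -24 — fails.
6. 15 mod 3 = 0 — holds.
7. v × r = 6 × 15 = 90, not 91 — fails.
8. r + w = 2; 2 mod 6 = 2 — holds.
9. values 2, -13, 15 are pairwise distinct — holds.
10. r² + t² = 15² + 2² = 225 + 4 = 229 — holds.
11. u = 2, w = -13; 2 ≥ -13 — holds.

No — constraints 5, 7 are not satisfied.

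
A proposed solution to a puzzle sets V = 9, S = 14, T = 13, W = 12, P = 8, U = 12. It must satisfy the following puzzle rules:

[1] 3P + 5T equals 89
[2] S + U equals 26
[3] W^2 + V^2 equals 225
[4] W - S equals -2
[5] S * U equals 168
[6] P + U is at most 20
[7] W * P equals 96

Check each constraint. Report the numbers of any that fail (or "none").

[1] 3P + 5T = 3(8) + 5(13) = 89  true
[2] S + U = 14 + 12 = 26  true
[3] W^2 + V^2 = 12^2 + 9^2 = 144 + 81 = 225  true
[4] W - S = 12 - 14 = -2  true
[5] S * U = 14 * 12 = 168  true
[6] P + U = 8 + 12 = 20; 20 ≤ 20  true
[7] W * P = 12 * 8 = 96  true

No violations.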